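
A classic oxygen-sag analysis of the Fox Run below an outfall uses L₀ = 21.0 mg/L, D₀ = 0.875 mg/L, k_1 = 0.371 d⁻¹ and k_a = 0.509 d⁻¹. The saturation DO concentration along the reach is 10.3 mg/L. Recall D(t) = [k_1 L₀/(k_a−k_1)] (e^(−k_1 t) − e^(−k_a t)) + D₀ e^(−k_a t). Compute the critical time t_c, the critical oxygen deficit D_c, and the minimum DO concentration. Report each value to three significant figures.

t_c = [1/(k_a−k_1)] ln[(k_a/k_1)(1 − D₀(k_a−k_1)/(k_1 L₀))]
= [1/(0.509−0.371)] ln[(0.509/0.371)(1 − 0.875×0.1380/(0.371×21.0))]
= (1/0.1380) ln[1.372 × 0.9845] = 7.246 × ln(1.351) = 7.246 × 0.3006 = 2.178 d.
D_c = (k_1/k_a) L₀ e^(−k_1 t_c) = (0.371/0.509) × 21.0 × e^(−0.371×2.178) = 0.7289 × 21.0 × 0.4457 = 6.821 mg/L.
Minimum DO = C_s − D_c = 10.3 − 6.821 = 3.479 mg/L.

t_c ≈ 2.18 d; D_c ≈ 6.82 mg/L; min DO ≈ 3.48 mg/L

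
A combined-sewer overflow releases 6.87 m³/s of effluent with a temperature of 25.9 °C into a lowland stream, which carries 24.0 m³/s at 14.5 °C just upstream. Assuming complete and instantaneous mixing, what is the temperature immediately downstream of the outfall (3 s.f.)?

17.0 °C

Flow-weighted mixing: C = (Q_r C_r + Q_w C_w)/(Q_r + Q_w)
= (24.0×14.5 + 6.87×25.9)/(24.0 + 6.87) = 525.9/30.87 = 17.04 °C.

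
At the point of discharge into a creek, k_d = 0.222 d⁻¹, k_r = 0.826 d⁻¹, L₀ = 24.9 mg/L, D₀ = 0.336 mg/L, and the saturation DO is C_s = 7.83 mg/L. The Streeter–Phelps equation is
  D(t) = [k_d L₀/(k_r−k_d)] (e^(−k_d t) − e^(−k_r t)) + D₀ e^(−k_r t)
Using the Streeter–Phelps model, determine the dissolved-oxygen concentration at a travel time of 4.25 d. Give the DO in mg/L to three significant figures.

k_d L₀/(k_r−k_d) = 0.222×24.9/(0.826−0.222) = 5.528/0.6040 = 9.152 mg/L.
e^(−k_d t) = e^(−0.222×4.250) = 0.3893; e^(−k_r t) = e^(−0.826×4.250) = 0.02988.
D = 9.152 × (0.3893 − 0.02988) + 0.336 × 0.02988 = 3.289 + 0.01004 = 3.299 mg/L.
DO = C_s − D = 7.83 − 3.299 = 4.531 mg/L.

DO ≈ 4.53 mg/L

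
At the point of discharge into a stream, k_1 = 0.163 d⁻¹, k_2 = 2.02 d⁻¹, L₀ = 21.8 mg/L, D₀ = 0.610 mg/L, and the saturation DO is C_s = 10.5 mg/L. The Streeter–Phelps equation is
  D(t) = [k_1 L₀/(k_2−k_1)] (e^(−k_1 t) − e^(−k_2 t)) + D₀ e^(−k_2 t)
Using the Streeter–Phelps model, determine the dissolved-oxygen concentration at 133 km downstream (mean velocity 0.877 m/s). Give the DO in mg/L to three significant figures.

DO ≈ 9.10 mg/L

Travel time t = x/v = 133 km / (0.877 m/s) = 133000 m / 0.877 m/s = 151700 s = 1.755 d.
k_1 L₀/(k_2−k_1) = 0.163×21.8/(2.02−0.163) = 3.553/1.857 = 1.914 mg/L.
e^(−k_1 t) = e^(−0.163×1.755) = 0.7512; e^(−k_2 t) = e^(−2.02×1.755) = 0.02885.
D = 1.914 × (0.7512 − 0.02885) + 0.610 × 0.02885 = 1.382 + 0.01760 = 1.400 mg/L.
DO = C_s − D = 10.5 − 1.400 = 9.100 mg/L.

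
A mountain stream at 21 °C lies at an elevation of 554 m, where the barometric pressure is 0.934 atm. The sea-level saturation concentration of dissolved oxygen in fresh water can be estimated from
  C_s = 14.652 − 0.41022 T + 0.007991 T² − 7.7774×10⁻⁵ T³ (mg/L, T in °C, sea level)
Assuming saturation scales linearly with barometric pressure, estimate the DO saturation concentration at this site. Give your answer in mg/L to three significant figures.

At sea level: C_s = 14.652 − 0.41022×21 + 0.007991×21² − 7.7774×10⁻⁵×21³ = 8.841 mg/L.
Pressure correction: C_s' = 8.841 × 0.934 = 8.258 mg/L.

C_s ≈ 8.26 mg/L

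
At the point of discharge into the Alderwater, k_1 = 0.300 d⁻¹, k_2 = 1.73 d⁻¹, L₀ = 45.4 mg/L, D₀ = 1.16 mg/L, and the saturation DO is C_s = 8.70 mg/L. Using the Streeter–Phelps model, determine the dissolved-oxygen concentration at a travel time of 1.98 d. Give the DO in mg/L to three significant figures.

DO ≈ 3.71 mg/L

k_1 L₀/(k_2−k_1) = 0.300×45.4/(1.73−0.300) = 13.62/1.430 = 9.524 mg/L.
e^(−k_1 t) = e^(−0.300×1.980) = 0.5521; e^(−k_2 t) = e^(−1.73×1.980) = 0.03254.
D = 9.524 × (0.5521 − 0.03254) + 1.16 × 0.03254 = 4.949 + 0.03774 = 4.986 mg/L.
DO = C_s − D = 8.70 − 4.986 = 3.714 mg/L.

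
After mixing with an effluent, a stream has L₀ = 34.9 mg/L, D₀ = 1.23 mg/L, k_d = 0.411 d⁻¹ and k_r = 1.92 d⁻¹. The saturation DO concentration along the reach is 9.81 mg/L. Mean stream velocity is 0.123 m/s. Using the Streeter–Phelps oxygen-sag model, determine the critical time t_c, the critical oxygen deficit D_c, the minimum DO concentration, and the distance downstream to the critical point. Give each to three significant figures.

t_c ≈ 0.930 d; D_c ≈ 5.10 mg/L; min DO ≈ 4.71 mg/L; x_c ≈ 9.88 km

t_c = [1/(k_r−k_d)] ln[(k_r/k_d)(1 − D₀(k_r−k_d)/(k_d L₀))]
= [1/(1.92−0.411)] ln[(1.92/0.411)(1 − 1.23×1.509/(0.411×34.9))]
= (1/1.509) ln[4.672 × 0.8706] = 0.6627 × ln(4.067) = 0.6627 × 1.403 = 0.9297 d.
D_c = (k_d/k_r) L₀ e^(−k_d t_c) = (0.411/1.92) × 34.9 × e^(−0.411×0.9297) = 0.2141 × 34.9 × 0.6824 = 5.098 mg/L.
Minimum DO = C_s − D_c = 9.81 − 5.098 = 4.712 mg/L.
x_c = v t_c = 0.123 m/s × 0.9297 d × 86400 s/d = 9880 m ≈ 9.88 km.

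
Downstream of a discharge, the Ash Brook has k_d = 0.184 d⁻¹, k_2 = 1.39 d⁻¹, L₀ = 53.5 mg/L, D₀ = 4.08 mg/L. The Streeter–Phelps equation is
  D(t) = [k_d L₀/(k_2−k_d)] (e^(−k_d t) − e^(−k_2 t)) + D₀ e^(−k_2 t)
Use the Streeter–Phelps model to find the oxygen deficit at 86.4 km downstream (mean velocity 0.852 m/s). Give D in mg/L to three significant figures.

D ≈ 5.78 mg/L

Travel time t = x/v = 86.4 km / (0.852 m/s) = 86400 m / 0.852 m/s = 101400 s = 1.174 d.
k_d L₀/(k_2−k_d) = 0.184×53.5/(1.39−0.184) = 9.844/1.206 = 8.163 mg/L.
e^(−k_d t) = e^(−0.184×1.174) = 0.8058; e^(−k_2 t) = e^(−1.39×1.174) = 0.1956.
D = 8.163 × (0.8058 − 0.1956) + 4.08 × 0.1956 = 4.980 + 0.7982 = 5.778 mg/L.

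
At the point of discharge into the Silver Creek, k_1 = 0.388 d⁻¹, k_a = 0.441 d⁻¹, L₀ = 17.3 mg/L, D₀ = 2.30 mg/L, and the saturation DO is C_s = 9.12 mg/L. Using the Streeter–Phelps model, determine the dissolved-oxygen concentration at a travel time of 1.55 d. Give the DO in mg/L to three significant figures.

k_1 L₀/(k_a−k_1) = 0.388×17.3/(0.441−0.388) = 6.712/0.05300 = 126.6 mg/L.
e^(−k_1 t) = e^(−0.388×1.550) = 0.5480; e^(−k_a t) = e^(−0.441×1.550) = 0.5048.
D = 126.6 × (0.5480 − 0.5048) + 2.30 × 0.5048 = 5.474 + 1.161 = 6.635 mg/L.
DO = C_s − D = 9.12 − 6.635 = 2.485 mg/L.

DO ≈ 2.48 mg/L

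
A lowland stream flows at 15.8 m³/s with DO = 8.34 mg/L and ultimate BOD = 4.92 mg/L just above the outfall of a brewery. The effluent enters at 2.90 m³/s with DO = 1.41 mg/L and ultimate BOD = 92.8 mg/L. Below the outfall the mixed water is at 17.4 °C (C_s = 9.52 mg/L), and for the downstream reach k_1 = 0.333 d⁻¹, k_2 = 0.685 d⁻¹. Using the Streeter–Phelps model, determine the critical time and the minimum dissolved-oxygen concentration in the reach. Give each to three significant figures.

t_c ≈ 1.66 d; minimum DO ≈ 4.33 mg/L

Mixed DO = (15.8×8.34 + 2.90×1.41)/(15.8+2.90) = 135.9/18.70 = 7.265 mg/L.
Mixed L₀ = (15.8×4.92 + 2.90×92.8)/(18.70) = 346.9/18.70 = 18.55 mg/L.
Initial deficit D₀ = C_s − DO₀ = 9.52 − 7.265 = 2.255 mg/L.
t_c = (1/0.3520) ln[(0.685/0.333)(1 − 2.255×0.3520/(0.333×18.55))] = 2.841 × ln(1.793) = 1.658 d.
D_c = (0.333/0.685) × 18.55 × e^(−0.333×1.658) = 0.4861 × 18.55 × 0.5757 = 5.191 mg/L.
Minimum DO = 9.52 − 5.191 = 4.329 mg/L.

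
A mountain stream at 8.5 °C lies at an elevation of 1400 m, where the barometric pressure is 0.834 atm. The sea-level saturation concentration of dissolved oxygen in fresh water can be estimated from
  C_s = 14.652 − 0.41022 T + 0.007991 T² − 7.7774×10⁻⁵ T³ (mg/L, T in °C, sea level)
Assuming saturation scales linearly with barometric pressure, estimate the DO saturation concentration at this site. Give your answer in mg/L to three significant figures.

C_s ≈ 9.75 mg/L

At sea level: C_s = 14.652 − 0.41022×8.5 + 0.007991×8.5² − 7.7774×10⁻⁵×8.5³ = 11.69 mg/L.
Pressure correction: C_s' = 11.69 × 0.834 = 9.753 mg/L.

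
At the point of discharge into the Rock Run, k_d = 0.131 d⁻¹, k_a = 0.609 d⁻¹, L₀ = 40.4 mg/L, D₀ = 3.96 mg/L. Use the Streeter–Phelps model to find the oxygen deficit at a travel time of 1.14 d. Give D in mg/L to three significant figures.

k_d L₀/(k_a−k_d) = 0.131×40.4/(0.609−0.131) = 5.292/0.4780 = 11.07 mg/L.
e^(−k_d t) = e^(−0.131×1.140) = 0.8613; e^(−k_a t) = e^(−0.609×1.140) = 0.4994.
D = 11.07 × (0.8613 − 0.4994) + 3.96 × 0.4994 = 4.006 + 1.978 = 5.984 mg/L.

D ≈ 5.98 mg/L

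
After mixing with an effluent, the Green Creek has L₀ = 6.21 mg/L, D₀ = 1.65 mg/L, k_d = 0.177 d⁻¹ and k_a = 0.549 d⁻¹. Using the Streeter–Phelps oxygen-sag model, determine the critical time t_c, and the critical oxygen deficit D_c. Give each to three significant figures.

t_c = [1/(k_a−k_d)] ln[(k_a/k_d)(1 − D₀(k_a−k_d)/(k_d L₀))]
= [1/(0.549−0.177)] ln[(0.549/0.177)(1 − 1.65×0.3720/(0.177×6.21))]
= (1/0.3720) ln[3.102 × 0.4416] = 2.688 × ln(1.370) = 2.688 × 0.3145 = 0.8456 d.
L(t_c) = L₀ e^(−k_d t_c) = 6.21 × 0.8610 = 5.347 mg/L, and at the critical point k_a D_c = k_d L, so D_c = (0.177/0.549) × 5.347 = 1.724 mg/L.

t_c ≈ 0.846 d; D_c ≈ 1.72 mg/L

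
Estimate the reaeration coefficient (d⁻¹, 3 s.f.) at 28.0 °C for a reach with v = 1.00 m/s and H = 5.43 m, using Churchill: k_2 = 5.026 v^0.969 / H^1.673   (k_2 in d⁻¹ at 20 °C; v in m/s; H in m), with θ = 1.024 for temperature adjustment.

k_2(20) = 5.026 × 1.00^0.969 / 5.43^1.673 = 5.026 × 1.000 / 16.96 = 0.2964 d⁻¹.
k_2(28.0) = 0.2964 × 1.024^(28.0−20) = 0.2964 × 1.209 = 0.3583 d⁻¹.

k_2 ≈ 0.358 d⁻¹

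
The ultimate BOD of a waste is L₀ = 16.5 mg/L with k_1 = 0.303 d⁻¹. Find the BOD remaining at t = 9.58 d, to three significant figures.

L ≈ 0.905 mg/L

L_t = L₀ e^(−k_1 t) = 16.5 × e^(−0.303×9.58) = 16.5 × 0.05487 = 0.9054 mg/L.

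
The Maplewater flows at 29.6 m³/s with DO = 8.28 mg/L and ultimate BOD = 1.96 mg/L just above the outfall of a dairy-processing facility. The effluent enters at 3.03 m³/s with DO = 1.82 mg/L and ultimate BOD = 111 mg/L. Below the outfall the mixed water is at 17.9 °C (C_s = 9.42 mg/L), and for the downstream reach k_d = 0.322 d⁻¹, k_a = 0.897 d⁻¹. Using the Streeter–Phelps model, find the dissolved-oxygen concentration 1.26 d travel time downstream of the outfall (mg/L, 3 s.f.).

DO ≈ 6.53 mg/L

Mixed DO = (29.6×8.28 + 3.03×1.82)/(29.6+3.03) = 250.6/32.63 = 7.680 mg/L.
Mixed L₀ = (29.6×1.96 + 3.03×111)/(32.63) = 394.3/32.63 = 12.09 mg/L.
Initial deficit D₀ = C_s − DO₀ = 9.42 − 7.680 = 1.740 mg/L.
D(1.26) = [0.322×12.09/(0.897−0.322)](e^(−0.322×1.26) − e^(−0.897×1.26)) + 1.740 e^(−0.897×1.26)
= 6.768 × (0.6665 − 0.3230) + 1.740 × 0.3230 = 2.887 mg/L.
DO = 9.42 − 2.887 = 6.533 mg/L.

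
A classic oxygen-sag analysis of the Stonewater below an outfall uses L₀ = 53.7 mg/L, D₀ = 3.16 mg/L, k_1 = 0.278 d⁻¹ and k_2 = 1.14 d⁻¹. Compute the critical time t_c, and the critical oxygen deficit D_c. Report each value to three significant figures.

t_c ≈ 1.40 d; D_c ≈ 8.87 mg/L

t_c = [1/(k_2−k_1)] ln[(k_2/k_1)(1 − D₀(k_2−k_1)/(k_1 L₀))]
= [1/(1.14−0.278)] ln[(1.14/0.278)(1 − 3.16×0.8620/(0.278×53.7))]
= (1/0.8620) ln[4.101 × 0.8175] = 1.160 × ln(3.352) = 1.160 × 1.210 = 1.403 d.
D_c = (k_1/k_2) L₀ e^(−k_1 t_c) = (0.278/1.14) × 53.7 × e^(−0.278×1.403) = 0.2439 × 53.7 × 0.6770 = 8.865 mg/L.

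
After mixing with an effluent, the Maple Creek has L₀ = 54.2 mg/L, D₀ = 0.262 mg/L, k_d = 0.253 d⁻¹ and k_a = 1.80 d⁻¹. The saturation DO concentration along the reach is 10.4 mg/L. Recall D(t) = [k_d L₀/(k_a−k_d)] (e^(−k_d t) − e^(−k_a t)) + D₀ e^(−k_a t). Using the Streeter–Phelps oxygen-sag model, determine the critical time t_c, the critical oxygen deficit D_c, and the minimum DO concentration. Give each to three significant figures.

With k_a/k_d = 7.115 and 1 − D₀(k_a−k_d)/(k_d L₀) = 0.9704,
t_c = ln(7.115 × 0.9704) / (1.80 − 0.253) = ln(6.904) / 1.547 = 1.932/1.547 = 1.249 d.
L(t_c) = L₀ e^(−k_d t_c) = 54.2 × 0.7291 = 39.52 mg/L, and at the critical point k_a D_c = k_d L, so D_c = (0.253/1.80) × 39.52 = 5.554 mg/L.
Minimum DO = C_s − D_c = 10.4 − 5.554 = 4.846 mg/L.

t_c ≈ 1.25 d; D_c ≈ 5.55 mg/L; min DO ≈ 4.85 mg/L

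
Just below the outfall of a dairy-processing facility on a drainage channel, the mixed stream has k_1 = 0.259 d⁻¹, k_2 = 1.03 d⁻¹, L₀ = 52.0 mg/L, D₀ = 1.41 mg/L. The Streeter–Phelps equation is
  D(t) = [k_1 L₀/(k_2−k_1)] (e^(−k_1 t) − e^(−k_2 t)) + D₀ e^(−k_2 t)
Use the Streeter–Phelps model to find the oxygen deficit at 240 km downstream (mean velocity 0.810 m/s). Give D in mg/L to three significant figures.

Travel time t = x/v = 240 km / (0.810 m/s) = 240000 m / 0.810 m/s = 296300 s = 3.429 d.
k_1 L₀/(k_2−k_1) = 0.259×52.0/(1.03−0.259) = 13.47/0.7710 = 17.47 mg/L.
e^(−k_1 t) = e^(−0.259×3.429) = 0.4114; e^(−k_2 t) = e^(−1.03×3.429) = 0.02924.
D = 17.47 × (0.4114 − 0.02924) + 1.41 × 0.02924 = 6.676 + 0.04123 = 6.717 mg/L.

D ≈ 6.72 mg/L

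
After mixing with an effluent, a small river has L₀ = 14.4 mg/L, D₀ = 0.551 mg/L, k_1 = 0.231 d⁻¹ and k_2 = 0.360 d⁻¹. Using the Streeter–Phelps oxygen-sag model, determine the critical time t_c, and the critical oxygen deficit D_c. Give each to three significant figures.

At the critical point dD/dt = 0, so k_1 L₀ e^(−k_1 t) = k_2 D. Substituting D(t) from the Streeter–Phelps equation and solving for t gives
t_c = ln[(k_2/k_1)(1 − D₀(k_2−k_1)/(k_1 L₀))] / (k_2−k_1).
Here k_2−k_1 = 0.1290 d⁻¹ and 1 − D₀(k_2−k_1)/(k_1 L₀) = 1 − 0.551×0.1290/(0.231×14.4) = 0.9786, so
t_c = ln(1.558 × 0.9786) / 0.1290 = 0.4221 / 0.1290 = 3.272 d.
D_c = (k_1/k_2) L₀ e^(−k_1 t_c) = (0.231/0.360) × 14.4 × e^(−0.231×3.272) = 0.6417 × 14.4 × 0.4696 = 4.339 mg/L.

t_c ≈ 3.27 d; D_c ≈ 4.34 mg/L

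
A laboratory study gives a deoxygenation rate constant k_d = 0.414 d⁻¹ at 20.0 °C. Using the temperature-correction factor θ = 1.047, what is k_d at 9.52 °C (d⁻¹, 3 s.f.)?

k_d(T₂) = k_d(T₁) · θ^(T₂−T₁) = 0.414 × 1.047^(9.52−20.0)
= 0.414 × 1.047^-10.5 = 0.414 × 0.6180 = 0.2558 d⁻¹.

k_d ≈ 0.256 d⁻¹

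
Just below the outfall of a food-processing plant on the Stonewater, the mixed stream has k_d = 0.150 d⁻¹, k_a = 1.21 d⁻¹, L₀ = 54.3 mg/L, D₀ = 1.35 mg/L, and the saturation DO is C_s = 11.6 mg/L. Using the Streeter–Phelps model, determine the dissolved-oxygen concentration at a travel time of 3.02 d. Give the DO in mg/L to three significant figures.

k_d L₀/(k_a−k_d) = 0.150×54.3/(1.21−0.150) = 8.145/1.060 = 7.684 mg/L.
e^(−k_d t) = e^(−0.150×3.020) = 0.6357; e^(−k_a t) = e^(−1.21×3.020) = 0.02588.
D = 7.684 × (0.6357 − 0.02588) + 1.35 × 0.02588 = 4.686 + 0.03494 = 4.721 mg/L.
DO = C_s − D = 11.6 − 4.721 = 6.879 mg/L.

DO ≈ 6.88 mg/L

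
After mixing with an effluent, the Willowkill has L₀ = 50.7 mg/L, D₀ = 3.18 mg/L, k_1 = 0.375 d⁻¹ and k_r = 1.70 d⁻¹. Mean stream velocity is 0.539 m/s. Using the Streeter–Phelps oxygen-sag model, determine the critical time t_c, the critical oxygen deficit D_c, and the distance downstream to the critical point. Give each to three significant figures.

At the critical point dD/dt = 0, so k_1 L₀ e^(−k_1 t) = k_r D. Substituting D(t) from the Streeter–Phelps equation and solving for t gives
t_c = ln[(k_r/k_1)(1 − D₀(k_r−k_1)/(k_1 L₀))] / (k_r−k_1).
Here k_r−k_1 = 1.325 d⁻¹ and 1 − D₀(k_r−k_1)/(k_1 L₀) = 1 − 3.18×1.325/(0.375×50.7) = 0.7784, so
t_c = ln(4.533 × 0.7784) / 1.325 = 1.261 / 1.325 = 0.9516 d.
D_c = (k_1/k_r) L₀ e^(−k_1 t_c) = (0.375/1.70) × 50.7 × e^(−0.375×0.9516) = 0.2206 × 50.7 × 0.6999 = 7.827 mg/L.
x_c = v t_c = 0.539 m/s × 0.9516 d × 86400 s/d = 44320 m ≈ 44.3 km.

t_c ≈ 0.952 d; D_c ≈ 7.83 mg/L; x_c ≈ 44.3 km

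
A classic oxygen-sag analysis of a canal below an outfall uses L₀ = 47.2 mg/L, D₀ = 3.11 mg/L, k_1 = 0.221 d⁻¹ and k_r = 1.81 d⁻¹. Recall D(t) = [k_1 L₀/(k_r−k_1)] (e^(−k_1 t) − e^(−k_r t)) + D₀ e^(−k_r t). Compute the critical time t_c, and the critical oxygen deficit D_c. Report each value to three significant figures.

With k_r/k_1 = 8.190 and 1 − D₀(k_r−k_1)/(k_1 L₀) = 0.5262,
t_c = ln(8.190 × 0.5262) / (1.81 − 0.221) = ln(4.310) / 1.589 = 1.461/1.589 = 0.9194 d.
L(t_c) = L₀ e^(−k_1 t_c) = 47.2 × 0.8161 = 38.52 mg/L, and at the critical point k_r D_c = k_1 L, so D_c = (0.221/1.81) × 38.52 = 4.703 mg/L.

t_c ≈ 0.919 d; D_c ≈ 4.70 mg/L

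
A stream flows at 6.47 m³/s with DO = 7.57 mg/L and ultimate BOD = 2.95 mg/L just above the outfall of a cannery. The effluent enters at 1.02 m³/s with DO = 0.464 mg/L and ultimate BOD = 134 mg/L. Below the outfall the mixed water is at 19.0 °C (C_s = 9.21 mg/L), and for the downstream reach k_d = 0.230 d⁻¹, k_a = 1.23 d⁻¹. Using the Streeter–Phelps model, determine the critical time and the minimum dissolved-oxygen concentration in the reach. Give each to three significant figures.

Mixed DO = (6.47×7.57 + 1.02×0.464)/(6.47+1.02) = 49.45/7.490 = 6.602 mg/L.
Mixed L₀ = (6.47×2.95 + 1.02×134)/(7.490) = 155.8/7.490 = 20.80 mg/L.
Initial deficit D₀ = C_s − DO₀ = 9.21 − 6.602 = 2.608 mg/L.
t_c = (1/1.000) ln[(1.23/0.230)(1 − 2.608×1.000/(0.230×20.80))] = 1.000 × ln(2.432) = 0.8888 d.
D_c = (0.230/1.23) × 20.80 × e^(−0.230×0.8888) = 0.1870 × 20.80 × 0.8151 = 3.170 mg/L.
Minimum DO = 9.21 − 3.170 = 6.040 mg/L.

t_c ≈ 0.889 d; minimum DO ≈ 6.04 mg/L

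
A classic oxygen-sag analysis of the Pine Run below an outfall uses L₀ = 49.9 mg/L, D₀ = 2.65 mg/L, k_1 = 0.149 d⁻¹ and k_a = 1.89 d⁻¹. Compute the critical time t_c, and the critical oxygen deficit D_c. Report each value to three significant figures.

t_c ≈ 0.903 d; D_c ≈ 3.44 mg/L

With k_a/k_1 = 12.68 and 1 − D₀(k_a−k_1)/(k_1 L₀) = 0.3795,
t_c = ln(12.68 × 0.3795) / (1.89 − 0.149) = ln(4.814) / 1.741 = 1.571/1.741 = 0.9026 d.
L(t_c) = L₀ e^(−k_1 t_c) = 49.9 × 0.8742 = 43.62 mg/L, and at the critical point k_a D_c = k_1 L, so D_c = (0.149/1.89) × 43.62 = 3.439 mg/L.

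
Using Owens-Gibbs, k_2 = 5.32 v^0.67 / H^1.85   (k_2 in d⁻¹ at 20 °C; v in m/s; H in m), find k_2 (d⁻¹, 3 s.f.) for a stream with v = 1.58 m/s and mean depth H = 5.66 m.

k_2 ≈ 0.293 d⁻¹

k_2 = 5.32 × 1.58^0.67 / 5.66^1.85 = 5.32 × 1.359 / 24.70 = 0.2926 d⁻¹.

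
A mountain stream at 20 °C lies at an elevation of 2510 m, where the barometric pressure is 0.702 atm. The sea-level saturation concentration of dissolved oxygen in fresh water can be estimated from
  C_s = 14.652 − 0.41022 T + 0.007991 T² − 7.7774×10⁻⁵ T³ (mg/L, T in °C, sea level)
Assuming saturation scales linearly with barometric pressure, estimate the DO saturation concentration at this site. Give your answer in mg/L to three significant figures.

C_s ≈ 6.33 mg/L

At sea level: C_s = 14.652 − 0.41022×20 + 0.007991×20² − 7.7774×10⁻⁵×20³ = 9.022 mg/L.
Pressure correction: C_s' = 9.022 × 0.702 = 6.333 mg/L.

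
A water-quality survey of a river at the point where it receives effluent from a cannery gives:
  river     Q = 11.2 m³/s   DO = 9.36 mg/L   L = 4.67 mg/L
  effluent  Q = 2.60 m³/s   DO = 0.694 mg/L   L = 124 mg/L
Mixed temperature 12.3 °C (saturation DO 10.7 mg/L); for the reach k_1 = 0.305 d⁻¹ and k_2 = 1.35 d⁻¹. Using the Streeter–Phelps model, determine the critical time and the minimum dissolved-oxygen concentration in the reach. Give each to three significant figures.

Mixed DO = (11.2×9.36 + 2.60×0.694)/(11.2+2.60) = 106.6/13.80 = 7.727 mg/L.
Mixed L₀ = (11.2×4.67 + 2.60×124)/(13.80) = 374.7/13.80 = 27.15 mg/L.
Initial deficit D₀ = C_s − DO₀ = 10.7 − 7.727 = 2.973 mg/L.
t_c = (1/1.045) ln[(1.35/0.305)(1 − 2.973×1.045/(0.305×27.15))] = 0.9569 × ln(2.766) = 0.9736 d.
D_c = (0.305/1.35) × 27.15 × e^(−0.305×0.9736) = 0.2259 × 27.15 × 0.7431 = 4.558 mg/L.
Minimum DO = 10.7 − 4.558 = 6.142 mg/L.

t_c ≈ 0.974 d; minimum DO ≈ 6.14 mg/L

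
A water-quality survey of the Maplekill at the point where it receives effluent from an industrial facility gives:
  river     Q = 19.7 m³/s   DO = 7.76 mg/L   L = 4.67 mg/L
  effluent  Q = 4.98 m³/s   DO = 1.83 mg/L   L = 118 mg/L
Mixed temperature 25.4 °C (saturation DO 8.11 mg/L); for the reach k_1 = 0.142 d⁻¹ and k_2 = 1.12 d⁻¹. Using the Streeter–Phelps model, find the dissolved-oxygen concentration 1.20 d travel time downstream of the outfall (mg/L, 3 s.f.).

Mixed DO = (19.7×7.76 + 4.98×1.83)/(19.7+4.98) = 162.0/24.68 = 6.563 mg/L.
Mixed L₀ = (19.7×4.67 + 4.98×118)/(24.68) = 679.6/24.68 = 27.54 mg/L.
Initial deficit D₀ = C_s − DO₀ = 8.11 − 6.563 = 1.547 mg/L.
D(1.20) = [0.142×27.54/(1.12−0.142)](e^(−0.142×1.20) − e^(−1.12×1.20)) + 1.547 e^(−1.12×1.20)
= 3.998 × (0.8433 − 0.2608) + 1.547 × 0.2608 = 2.733 mg/L.
DO = 8.11 − 2.733 = 5.377 mg/L.

DO ≈ 5.38 mg/L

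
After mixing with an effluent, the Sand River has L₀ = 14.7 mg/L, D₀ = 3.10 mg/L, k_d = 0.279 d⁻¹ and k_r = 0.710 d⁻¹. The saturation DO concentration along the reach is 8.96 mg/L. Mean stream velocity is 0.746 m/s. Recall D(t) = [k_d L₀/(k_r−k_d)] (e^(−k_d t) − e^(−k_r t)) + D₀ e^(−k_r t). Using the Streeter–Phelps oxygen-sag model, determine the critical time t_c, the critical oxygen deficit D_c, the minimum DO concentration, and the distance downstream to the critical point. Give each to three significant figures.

At the critical point dD/dt = 0, so k_d L₀ e^(−k_d t) = k_r D. Substituting D(t) from the Streeter–Phelps equation and solving for t gives
t_c = ln[(k_r/k_d)(1 − D₀(k_r−k_d)/(k_d L₀))] / (k_r−k_d).
Here k_r−k_d = 0.4310 d⁻¹ and 1 − D₀(k_r−k_d)/(k_d L₀) = 1 − 3.10×0.4310/(0.279×14.7) = 0.6742, so
t_c = ln(2.545 × 0.6742) / 0.4310 = 0.5399 / 0.4310 = 1.253 d.
L(t_c) = L₀ e^(−k_d t_c) = 14.7 × 0.7051 = 10.36 mg/L, and at the critical point k_r D_c = k_d L, so D_c = (0.279/0.710) × 10.36 = 4.073 mg/L.
Minimum DO = C_s − D_c = 8.96 − 4.073 = 4.887 mg/L.
x_c = v t_c = 0.746 m/s × 1.253 d × 86400 s/d = 80730 m ≈ 80.7 km.

t_c ≈ 1.25 d; D_c ≈ 4.07 mg/L; min DO ≈ 4.89 mg/L; x_c ≈ 80.7 km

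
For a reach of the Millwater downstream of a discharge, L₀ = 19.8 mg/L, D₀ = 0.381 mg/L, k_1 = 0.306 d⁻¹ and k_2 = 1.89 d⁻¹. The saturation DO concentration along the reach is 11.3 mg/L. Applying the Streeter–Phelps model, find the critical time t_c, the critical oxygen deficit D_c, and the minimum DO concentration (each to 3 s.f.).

t_c ≈ 1.08 d; D_c ≈ 2.30 mg/L; min DO ≈ 9.00 mg/L

At the critical point dD/dt = 0, so k_1 L₀ e^(−k_1 t) = k_2 D. Substituting D(t) from the Streeter–Phelps equation and solving for t gives
t_c = ln[(k_2/k_1)(1 − D₀(k_2−k_1)/(k_1 L₀))] / (k_2−k_1).
Here k_2−k_1 = 1.584 d⁻¹ and 1 − D₀(k_2−k_1)/(k_1 L₀) = 1 − 0.381×1.584/(0.306×19.8) = 0.9004, so
t_c = ln(6.176 × 0.9004) / 1.584 = 1.716 / 1.584 = 1.083 d.
D_c = (k_1/k_2) L₀ e^(−k_1 t_c) = (0.306/1.89) × 19.8 × e^(−0.306×1.083) = 0.1619 × 19.8 × 0.7179 = 2.301 mg/L.
Minimum DO = C_s − D_c = 11.3 − 2.301 = 8.999 mg/L.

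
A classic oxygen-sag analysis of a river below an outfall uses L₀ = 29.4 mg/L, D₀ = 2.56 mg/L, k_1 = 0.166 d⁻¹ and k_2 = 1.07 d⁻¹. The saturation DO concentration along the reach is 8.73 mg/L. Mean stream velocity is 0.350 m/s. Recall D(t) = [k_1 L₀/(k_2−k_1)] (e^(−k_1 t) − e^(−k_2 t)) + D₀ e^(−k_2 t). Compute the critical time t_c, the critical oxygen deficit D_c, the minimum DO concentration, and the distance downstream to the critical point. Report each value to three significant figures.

t_c ≈ 1.35 d; D_c ≈ 3.65 mg/L; min DO ≈ 5.08 mg/L; x_c ≈ 40.8 km

With k_2/k_1 = 6.446 and 1 − D₀(k_2−k_1)/(k_1 L₀) = 0.5258,
t_c = ln(6.446 × 0.5258) / (1.07 − 0.166) = ln(3.389) / 0.9040 = 1.221/0.9040 = 1.350 d.
D_c = (k_1/k_2) L₀ e^(−k_1 t_c) = (0.166/1.07) × 29.4 × e^(−0.166×1.350) = 0.1551 × 29.4 × 0.7992 = 3.645 mg/L.
Minimum DO = C_s − D_c = 8.73 − 3.645 = 5.085 mg/L.
x_c = v t_c = 0.350 m/s × 1.350 d × 86400 s/d = 40830 m ≈ 40.8 km.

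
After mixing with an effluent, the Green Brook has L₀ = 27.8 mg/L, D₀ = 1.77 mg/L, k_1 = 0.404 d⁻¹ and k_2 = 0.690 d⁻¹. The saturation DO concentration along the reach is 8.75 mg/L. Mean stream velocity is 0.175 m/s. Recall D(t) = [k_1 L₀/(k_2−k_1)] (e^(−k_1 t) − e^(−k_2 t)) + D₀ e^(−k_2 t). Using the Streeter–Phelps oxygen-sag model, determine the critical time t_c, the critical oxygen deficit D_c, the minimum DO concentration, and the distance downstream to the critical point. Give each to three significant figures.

At the critical point dD/dt = 0, so k_1 L₀ e^(−k_1 t) = k_2 D. Substituting D(t) from the Streeter–Phelps equation and solving for t gives
t_c = ln[(k_2/k_1)(1 − D₀(k_2−k_1)/(k_1 L₀))] / (k_2−k_1).
Here k_2−k_1 = 0.2860 d⁻¹ and 1 − D₀(k_2−k_1)/(k_1 L₀) = 1 − 1.77×0.2860/(0.404×27.8) = 0.9549, so
t_c = ln(1.708 × 0.9549) / 0.2860 = 0.4892 / 0.2860 = 1.710 d.
L(t_c) = L₀ e^(−k_1 t_c) = 27.8 × 0.5011 = 13.93 mg/L, and at the critical point k_2 D_c = k_1 L, so D_c = (0.404/0.690) × 13.93 = 8.156 mg/L.
Minimum DO = C_s − D_c = 8.75 − 8.156 = 0.5938 mg/L.
x_c = v t_c = 0.175 m/s × 1.710 d × 86400 s/d = 25860 m ≈ 25.9 km.

t_c ≈ 1.71 d; D_c ≈ 8.16 mg/L; min DO ≈ 0.594 mg/L; x_c ≈ 25.9 km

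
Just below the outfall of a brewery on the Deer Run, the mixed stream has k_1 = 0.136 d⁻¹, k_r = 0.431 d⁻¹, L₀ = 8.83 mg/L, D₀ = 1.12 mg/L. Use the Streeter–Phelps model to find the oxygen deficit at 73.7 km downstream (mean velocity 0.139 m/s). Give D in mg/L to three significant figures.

D ≈ 1.56 mg/L

Travel time t = x/v = 73.7 km / (0.139 m/s) = 73700 m / 0.139 m/s = 530200 s = 6.137 d.
k_1 L₀/(k_r−k_1) = 0.136×8.83/(0.431−0.136) = 1.201/0.2950 = 4.071 mg/L.
e^(−k_1 t) = e^(−0.136×6.137) = 0.4340; e^(−k_r t) = e^(−0.431×6.137) = 0.07101.
D = 4.071 × (0.4340 − 0.07101) + 1.12 × 0.07101 = 1.478 + 0.07953 = 1.557 mg/L.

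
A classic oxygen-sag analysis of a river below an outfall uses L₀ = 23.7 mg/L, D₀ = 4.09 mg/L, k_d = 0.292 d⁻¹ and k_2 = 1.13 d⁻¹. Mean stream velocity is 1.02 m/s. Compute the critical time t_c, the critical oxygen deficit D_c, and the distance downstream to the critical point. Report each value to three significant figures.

t_c ≈ 0.799 d; D_c ≈ 4.85 mg/L; x_c ≈ 70.4 km

At the critical point dD/dt = 0, so k_d L₀ e^(−k_d t) = k_2 D. Substituting D(t) from the Streeter–Phelps equation and solving for t gives
t_c = ln[(k_2/k_d)(1 − D₀(k_2−k_d)/(k_d L₀))] / (k_2−k_d).
Here k_2−k_d = 0.8380 d⁻¹ and 1 − D₀(k_2−k_d)/(k_d L₀) = 1 − 4.09×0.8380/(0.292×23.7) = 0.5047, so
t_c = ln(3.870 × 0.5047) / 0.8380 = 0.6695 / 0.8380 = 0.7989 d.
D_c = (k_d/k_2) L₀ e^(−k_d t_c) = (0.292/1.13) × 23.7 × e^(−0.292×0.7989) = 0.2584 × 23.7 × 0.7919 = 4.850 mg/L.
x_c = v t_c = 1.02 m/s × 0.7989 d × 86400 s/d = 70410 m ≈ 70.4 km.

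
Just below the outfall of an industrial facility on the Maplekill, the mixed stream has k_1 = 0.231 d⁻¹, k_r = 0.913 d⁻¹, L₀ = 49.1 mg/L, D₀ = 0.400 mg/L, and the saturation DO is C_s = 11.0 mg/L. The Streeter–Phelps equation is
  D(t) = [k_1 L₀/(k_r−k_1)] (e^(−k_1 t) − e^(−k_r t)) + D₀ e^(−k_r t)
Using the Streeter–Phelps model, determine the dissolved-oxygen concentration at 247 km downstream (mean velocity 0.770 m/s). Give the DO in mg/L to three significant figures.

DO ≈ 4.49 mg/L

Travel time t = x/v = 247 km / (0.770 m/s) = 247000 m / 0.770 m/s = 320800 s = 3.713 d.
k_1 L₀/(k_r−k_1) = 0.231×49.1/(0.913−0.231) = 11.34/0.6820 = 16.63 mg/L.
e^(−k_1 t) = e^(−0.231×3.713) = 0.4242; e^(−k_r t) = e^(−0.913×3.713) = 0.03372.
D = 16.63 × (0.4242 − 0.03372) + 0.400 × 0.03372 = 6.493 + 0.01349 = 6.507 mg/L.
DO = C_s − D = 11.0 − 6.507 = 4.493 mg/L.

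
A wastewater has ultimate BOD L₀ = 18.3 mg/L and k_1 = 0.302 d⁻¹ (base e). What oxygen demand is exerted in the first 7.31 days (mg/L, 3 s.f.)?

y ≈ 16.3 mg/L

y_t = L₀(1 − e^(−k_1 t)) = 18.3 × (1 − e^(−0.302×7.31))
= 18.3 × (1 − 0.1100) = 18.3 × 0.8900 = 16.29 mg/L.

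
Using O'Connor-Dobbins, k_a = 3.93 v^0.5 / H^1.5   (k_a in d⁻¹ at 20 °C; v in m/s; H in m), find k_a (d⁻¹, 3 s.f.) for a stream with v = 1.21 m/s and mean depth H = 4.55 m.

k_a = 3.93 × 1.21^0.5 / 4.55^1.5 = 3.93 × 1.100 / 9.705 = 0.4454 d⁻¹.

k_a ≈ 0.445 d⁻¹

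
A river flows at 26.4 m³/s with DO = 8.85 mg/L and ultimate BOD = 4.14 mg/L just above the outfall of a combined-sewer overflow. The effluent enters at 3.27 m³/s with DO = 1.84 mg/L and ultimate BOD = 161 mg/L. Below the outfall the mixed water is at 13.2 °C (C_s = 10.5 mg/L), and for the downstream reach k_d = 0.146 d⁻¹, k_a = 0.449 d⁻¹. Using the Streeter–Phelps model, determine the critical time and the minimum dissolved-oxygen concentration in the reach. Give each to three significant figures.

t_c ≈ 2.83 d; minimum DO ≈ 5.89 mg/L

Mixed DO = (26.4×8.85 + 3.27×1.84)/(26.4+3.27) = 239.7/29.67 = 8.077 mg/L.
Mixed L₀ = (26.4×4.14 + 3.27×161)/(29.67) = 635.8/29.67 = 21.43 mg/L.
Initial deficit D₀ = C_s − DO₀ = 10.5 − 8.077 = 2.423 mg/L.
t_c = (1/0.3030) ln[(0.449/0.146)(1 − 2.423×0.3030/(0.146×21.43))] = 3.300 × ln(2.354) = 2.825 d.
D_c = (0.146/0.449) × 21.43 × e^(−0.146×2.825) = 0.3252 × 21.43 × 0.6620 = 4.613 mg/L.
Minimum DO = 10.5 − 4.613 = 5.887 mg/L.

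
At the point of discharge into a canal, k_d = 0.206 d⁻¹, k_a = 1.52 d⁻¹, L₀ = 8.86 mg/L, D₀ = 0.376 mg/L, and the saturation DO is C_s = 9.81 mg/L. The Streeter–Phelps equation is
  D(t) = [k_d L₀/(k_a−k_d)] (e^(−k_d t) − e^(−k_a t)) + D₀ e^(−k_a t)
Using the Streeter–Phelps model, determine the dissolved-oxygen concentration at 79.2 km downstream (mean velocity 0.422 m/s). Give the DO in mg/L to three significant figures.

Travel time t = x/v = 79.2 km / (0.422 m/s) = 79200 m / 0.422 m/s = 187700 s = 2.172 d.
k_d L₀/(k_a−k_d) = 0.206×8.86/(1.52−0.206) = 1.825/1.314 = 1.389 mg/L.
e^(−k_d t) = e^(−0.206×2.172) = 0.6392; e^(−k_a t) = e^(−1.52×2.172) = 0.03682.
D = 1.389 × (0.6392 − 0.03682) + 0.376 × 0.03682 = 0.8368 + 0.01384 = 0.8506 mg/L.
DO = C_s − D = 9.81 − 0.8506 = 8.959 mg/L.

DO ≈ 8.96 mg/L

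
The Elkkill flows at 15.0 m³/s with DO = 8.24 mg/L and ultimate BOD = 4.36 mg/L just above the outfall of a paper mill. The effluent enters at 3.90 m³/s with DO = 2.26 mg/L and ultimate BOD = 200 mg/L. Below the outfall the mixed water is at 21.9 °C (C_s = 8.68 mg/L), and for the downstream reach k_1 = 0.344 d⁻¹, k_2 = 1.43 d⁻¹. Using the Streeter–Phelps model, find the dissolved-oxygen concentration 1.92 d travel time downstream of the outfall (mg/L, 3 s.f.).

Mixed DO = (15.0×8.24 + 3.90×2.26)/(15.0+3.90) = 132.4/18.90 = 7.006 mg/L.
Mixed L₀ = (15.0×4.36 + 3.90×200)/(18.90) = 845.4/18.90 = 44.73 mg/L.
Initial deficit D₀ = C_s − DO₀ = 8.68 − 7.006 = 1.674 mg/L.
D(1.92) = [0.344×44.73/(1.43−0.344)](e^(−0.344×1.92) − e^(−1.43×1.92)) + 1.674 e^(−1.43×1.92)
= 14.17 × (0.5166 − 0.06421) + 1.674 × 0.06421 = 6.517 mg/L.
DO = 8.68 − 6.517 = 2.163 mg/L.

DO ≈ 2.16 mg/L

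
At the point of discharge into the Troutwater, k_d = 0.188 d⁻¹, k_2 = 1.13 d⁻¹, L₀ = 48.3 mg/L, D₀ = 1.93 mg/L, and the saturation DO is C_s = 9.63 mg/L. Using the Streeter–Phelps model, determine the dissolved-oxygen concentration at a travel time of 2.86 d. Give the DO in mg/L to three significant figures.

k_d L₀/(k_2−k_d) = 0.188×48.3/(1.13−0.188) = 9.080/0.9420 = 9.639 mg/L.
e^(−k_d t) = e^(−0.188×2.860) = 0.5841; e^(−k_2 t) = e^(−1.13×2.860) = 0.03949.
D = 9.639 × (0.5841 − 0.03949) + 1.93 × 0.03949 = 5.250 + 0.07621 = 5.326 mg/L.
DO = C_s − D = 9.63 − 5.326 = 4.304 mg/L.

DO ≈ 4.30 mg/L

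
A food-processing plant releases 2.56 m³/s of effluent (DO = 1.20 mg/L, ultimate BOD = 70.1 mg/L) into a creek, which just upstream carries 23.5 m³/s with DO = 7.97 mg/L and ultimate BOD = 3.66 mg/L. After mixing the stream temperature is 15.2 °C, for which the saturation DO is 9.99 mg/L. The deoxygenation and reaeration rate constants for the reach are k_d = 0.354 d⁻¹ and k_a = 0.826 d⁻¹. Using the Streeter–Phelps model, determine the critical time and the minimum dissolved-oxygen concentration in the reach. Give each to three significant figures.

t_c ≈ 0.878 d; minimum DO ≈ 6.79 mg/L

Mixed DO = (23.5×7.97 + 2.56×1.20)/(23.5+2.56) = 190.4/26.06 = 7.305 mg/L.
Mixed L₀ = (23.5×3.66 + 2.56×70.1)/(26.06) = 265.5/26.06 = 10.19 mg/L.
Initial deficit D₀ = C_s − DO₀ = 9.99 − 7.305 = 2.685 mg/L.
t_c = (1/0.4720) ln[(0.826/0.354)(1 − 2.685×0.4720/(0.354×10.19))] = 2.119 × ln(1.513) = 0.8777 d.
D_c = (0.354/0.826) × 10.19 × e^(−0.354×0.8777) = 0.4286 × 10.19 × 0.7329 = 3.200 mg/L.
Minimum DO = 9.99 − 3.200 = 6.790 mg/L.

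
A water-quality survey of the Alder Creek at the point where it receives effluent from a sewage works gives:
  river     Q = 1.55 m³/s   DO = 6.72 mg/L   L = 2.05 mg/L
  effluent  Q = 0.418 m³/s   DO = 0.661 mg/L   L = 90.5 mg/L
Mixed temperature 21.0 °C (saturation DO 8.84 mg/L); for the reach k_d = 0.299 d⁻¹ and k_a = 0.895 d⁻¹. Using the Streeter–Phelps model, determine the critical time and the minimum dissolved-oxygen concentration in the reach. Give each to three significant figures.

t_c ≈ 1.18 d; minimum DO ≈ 3.95 mg/L

Mixed DO = (1.55×6.72 + 0.418×0.661)/(1.55+0.418) = 10.69/1.968 = 5.433 mg/L.
Mixed L₀ = (1.55×2.05 + 0.418×90.5)/(1.968) = 41.01/1.968 = 20.84 mg/L.
Initial deficit D₀ = C_s − DO₀ = 8.84 − 5.433 = 3.407 mg/L.
t_c = (1/0.5960) ln[(0.895/0.299)(1 − 3.407×0.5960/(0.299×20.84))] = 1.678 × ln(2.018) = 1.178 d.
D_c = (0.299/0.895) × 20.84 × e^(−0.299×1.178) = 0.3341 × 20.84 × 0.7032 = 4.895 mg/L.
Minimum DO = 8.84 − 4.895 = 3.945 mg/L.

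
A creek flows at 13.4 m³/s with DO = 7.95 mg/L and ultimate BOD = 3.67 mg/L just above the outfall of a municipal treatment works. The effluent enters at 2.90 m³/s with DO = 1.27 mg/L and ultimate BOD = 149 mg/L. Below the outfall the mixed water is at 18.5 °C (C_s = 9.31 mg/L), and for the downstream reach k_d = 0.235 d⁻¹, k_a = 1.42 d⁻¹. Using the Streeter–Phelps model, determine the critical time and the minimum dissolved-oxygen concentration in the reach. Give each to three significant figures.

Mixed DO = (13.4×7.95 + 2.90×1.27)/(13.4+2.90) = 110.2/16.30 = 6.762 mg/L.
Mixed L₀ = (13.4×3.67 + 2.90×149)/(16.30) = 481.3/16.30 = 29.53 mg/L.
Initial deficit D₀ = C_s − DO₀ = 9.31 − 6.762 = 2.548 mg/L.
t_c = (1/1.185) ln[(1.42/0.235)(1 − 2.548×1.185/(0.235×29.53))] = 0.8439 × ln(3.413) = 1.036 d.
D_c = (0.235/1.42) × 29.53 × e^(−0.235×1.036) = 0.1655 × 29.53 × 0.7839 = 3.831 mg/L.
Minimum DO = 9.31 − 3.831 = 5.479 mg/L.

t_c ≈ 1.04 d; minimum DO ≈ 5.48 mg/L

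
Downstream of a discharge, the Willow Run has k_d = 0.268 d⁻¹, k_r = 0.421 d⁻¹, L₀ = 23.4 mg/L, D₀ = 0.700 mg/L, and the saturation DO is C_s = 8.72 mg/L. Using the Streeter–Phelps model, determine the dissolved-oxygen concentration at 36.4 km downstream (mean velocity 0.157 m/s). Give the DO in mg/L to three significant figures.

Travel time t = x/v = 36.4 km / (0.157 m/s) = 36400 m / 0.157 m/s = 231800 s = 2.683 d.
k_d L₀/(k_r−k_d) = 0.268×23.4/(0.421−0.268) = 6.271/0.1530 = 40.99 mg/L.
e^(−k_d t) = e^(−0.268×2.683) = 0.4872; e^(−k_r t) = e^(−0.421×2.683) = 0.3231.
D = 40.99 × (0.4872 − 0.3231) + 0.700 × 0.3231 = 6.724 + 0.2262 = 6.950 mg/L.
DO = C_s − D = 8.72 − 6.950 = 1.770 mg/L.

DO ≈ 1.77 mg/L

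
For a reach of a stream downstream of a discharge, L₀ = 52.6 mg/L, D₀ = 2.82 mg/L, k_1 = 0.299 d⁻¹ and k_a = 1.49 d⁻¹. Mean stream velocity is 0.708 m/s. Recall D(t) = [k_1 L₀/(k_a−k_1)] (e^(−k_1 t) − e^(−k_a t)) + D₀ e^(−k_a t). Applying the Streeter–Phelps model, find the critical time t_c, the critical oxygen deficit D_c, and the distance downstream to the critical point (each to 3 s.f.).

t_c ≈ 1.15 d; D_c ≈ 7.49 mg/L; x_c ≈ 70.2 km

At the critical point dD/dt = 0, so k_1 L₀ e^(−k_1 t) = k_a D. Substituting D(t) from the Streeter–Phelps equation and solving for t gives
t_c = ln[(k_a/k_1)(1 − D₀(k_a−k_1)/(k_1 L₀))] / (k_a−k_1).
Here k_a−k_1 = 1.191 d⁻¹ and 1 − D₀(k_a−k_1)/(k_1 L₀) = 1 − 2.82×1.191/(0.299×52.6) = 0.7864, so
t_c = ln(4.983 × 0.7864) / 1.191 = 1.366 / 1.191 = 1.147 d.
D_c = (k_1/k_a) L₀ e^(−k_1 t_c) = (0.299/1.49) × 52.6 × e^(−0.299×1.147) = 0.2007 × 52.6 × 0.7097 = 7.491 mg/L.
x_c = v t_c = 0.708 m/s × 1.147 d × 86400 s/d = 70150 m ≈ 70.2 km.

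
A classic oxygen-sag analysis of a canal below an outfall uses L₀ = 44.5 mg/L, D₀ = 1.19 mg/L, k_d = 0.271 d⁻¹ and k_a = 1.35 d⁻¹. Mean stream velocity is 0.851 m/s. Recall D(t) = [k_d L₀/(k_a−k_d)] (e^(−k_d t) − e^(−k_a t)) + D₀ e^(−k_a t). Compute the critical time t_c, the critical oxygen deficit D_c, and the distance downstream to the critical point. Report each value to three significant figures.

t_c ≈ 1.38 d; D_c ≈ 6.14 mg/L; x_c ≈ 102 km

t_c = [1/(k_a−k_d)] ln[(k_a/k_d)(1 − D₀(k_a−k_d)/(k_d L₀))]
= [1/(1.35−0.271)] ln[(1.35/0.271)(1 − 1.19×1.079/(0.271×44.5))]
= (1/1.079) ln[4.982 × 0.8935] = 0.9268 × ln(4.451) = 0.9268 × 1.493 = 1.384 d.
D_c = (k_d/k_a) L₀ e^(−k_d t_c) = (0.271/1.35) × 44.5 × e^(−0.271×1.384) = 0.2007 × 44.5 × 0.6873 = 6.139 mg/L.
x_c = v t_c = 0.851 m/s × 1.384 d × 86400 s/d = 101700 m ≈ 102 km.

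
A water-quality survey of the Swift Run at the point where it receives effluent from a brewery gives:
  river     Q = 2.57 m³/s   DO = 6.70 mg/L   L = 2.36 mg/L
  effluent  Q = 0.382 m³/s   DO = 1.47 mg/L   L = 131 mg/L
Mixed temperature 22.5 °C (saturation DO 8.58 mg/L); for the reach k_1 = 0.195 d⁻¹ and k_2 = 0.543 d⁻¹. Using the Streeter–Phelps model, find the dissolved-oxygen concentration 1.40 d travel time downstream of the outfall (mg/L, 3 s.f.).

DO ≈ 4.26 mg/L

Mixed DO = (2.57×6.70 + 0.382×1.47)/(2.57+0.382) = 17.78/2.952 = 6.023 mg/L.
Mixed L₀ = (2.57×2.36 + 0.382×131)/(2.952) = 56.11/2.952 = 19.01 mg/L.
Initial deficit D₀ = C_s − DO₀ = 8.58 − 6.023 = 2.557 mg/L.
D(1.40) = [0.195×19.01/(0.543−0.195)](e^(−0.195×1.40) − e^(−0.543×1.40)) + 2.557 e^(−0.543×1.40)
= 10.65 × (0.7611 − 0.4676) + 2.557 × 0.4676 = 4.322 mg/L.
DO = 8.58 − 4.322 = 4.258 mg/L.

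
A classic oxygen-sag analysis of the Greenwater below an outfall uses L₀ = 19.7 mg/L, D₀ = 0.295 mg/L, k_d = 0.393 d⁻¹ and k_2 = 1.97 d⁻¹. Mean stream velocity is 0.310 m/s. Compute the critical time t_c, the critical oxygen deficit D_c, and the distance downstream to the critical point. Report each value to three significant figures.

With k_2/k_d = 5.013 and 1 − D₀(k_2−k_d)/(k_d L₀) = 0.9399,
t_c = ln(5.013 × 0.9399) / (1.97 − 0.393) = ln(4.712) / 1.577 = 1.550/1.577 = 0.9829 d.
D_c = (k_d/k_2) L₀ e^(−k_d t_c) = (0.393/1.97) × 19.7 × e^(−0.393×0.9829) = 0.1995 × 19.7 × 0.6796 = 2.671 mg/L.
x_c = v t_c = 0.310 m/s × 0.9829 d × 86400 s/d = 26330 m ≈ 26.3 km.

t_c ≈ 0.983 d; D_c ≈ 2.67 mg/L; x_c ≈ 26.3 km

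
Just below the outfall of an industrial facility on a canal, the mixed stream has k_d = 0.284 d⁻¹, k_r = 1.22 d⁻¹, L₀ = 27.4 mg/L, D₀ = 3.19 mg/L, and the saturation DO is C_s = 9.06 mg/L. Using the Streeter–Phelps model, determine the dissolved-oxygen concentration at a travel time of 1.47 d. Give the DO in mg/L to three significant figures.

k_d L₀/(k_r−k_d) = 0.284×27.4/(1.22−0.284) = 7.782/0.9360 = 8.314 mg/L.
e^(−k_d t) = e^(−0.284×1.470) = 0.6587; e^(−k_r t) = e^(−1.22×1.470) = 0.1664.
D = 8.314 × (0.6587 − 0.1664) + 3.19 × 0.1664 = 4.093 + 0.5308 = 4.624 mg/L.
DO = C_s − D = 9.06 − 4.624 = 4.436 mg/L.

DO ≈ 4.44 mg/L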